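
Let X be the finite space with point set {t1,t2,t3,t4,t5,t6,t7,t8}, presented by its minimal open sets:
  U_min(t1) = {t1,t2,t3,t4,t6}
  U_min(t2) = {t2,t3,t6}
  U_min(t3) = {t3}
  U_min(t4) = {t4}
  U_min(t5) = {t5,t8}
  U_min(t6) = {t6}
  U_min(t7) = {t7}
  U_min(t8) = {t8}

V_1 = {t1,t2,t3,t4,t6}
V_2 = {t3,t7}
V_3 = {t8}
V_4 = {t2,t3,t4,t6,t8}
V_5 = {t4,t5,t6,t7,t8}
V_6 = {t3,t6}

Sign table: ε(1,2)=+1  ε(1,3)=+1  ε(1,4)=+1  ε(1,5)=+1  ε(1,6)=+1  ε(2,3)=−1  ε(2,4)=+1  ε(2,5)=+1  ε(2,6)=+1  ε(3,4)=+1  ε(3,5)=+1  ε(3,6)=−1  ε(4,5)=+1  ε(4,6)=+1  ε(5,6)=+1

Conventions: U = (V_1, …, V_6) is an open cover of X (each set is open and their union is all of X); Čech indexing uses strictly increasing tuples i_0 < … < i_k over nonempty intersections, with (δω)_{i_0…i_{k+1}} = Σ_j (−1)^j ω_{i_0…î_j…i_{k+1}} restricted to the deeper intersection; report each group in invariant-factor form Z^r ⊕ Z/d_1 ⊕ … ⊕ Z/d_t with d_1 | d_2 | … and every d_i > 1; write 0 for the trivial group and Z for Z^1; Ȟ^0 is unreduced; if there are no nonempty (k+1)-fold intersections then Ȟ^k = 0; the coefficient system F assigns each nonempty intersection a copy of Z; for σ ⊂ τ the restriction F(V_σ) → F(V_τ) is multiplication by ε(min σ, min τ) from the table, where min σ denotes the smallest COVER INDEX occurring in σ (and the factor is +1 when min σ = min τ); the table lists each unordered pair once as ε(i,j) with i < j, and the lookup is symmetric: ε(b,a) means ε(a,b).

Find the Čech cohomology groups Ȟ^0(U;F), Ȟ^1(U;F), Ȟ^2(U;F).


intersection data:
  V12={t3} V14={t2,t3,t4,t6} V15={t4,t6} V16={t3,t6} V24={t3} V25={t7} V26={t3} V34={t8} V35={t8} V45={t4,t6,t8} V46={t3,t6} V56={t6}
  V124={t3} V126={t3} V145={t4,t6} V146={t3,t6} V156={t6} V246={t3} V345={t8} V456={t6}
  V1246={t3} V1456={t6}
C dims 6,12,8,2; δ0: rk 5, SNF 1^5; δ1: rk 6, SNF 1^6; δ2: rk 2, SNF 1^2
Ȟ^0 = (6 − 5) − 0 = 1, so Ȟ^0 ≅ Z
Ȟ^1 = (12 − 6) − 5 = 1, so Ȟ^1 ≅ Z
Ȟ^2 = (8 − 2) − 6 = 0, so Ȟ^2 ≅ 0

Ȟ^0 ≅ Z; Ȟ^1 ≅ Z; Ȟ^2 ≅ 0


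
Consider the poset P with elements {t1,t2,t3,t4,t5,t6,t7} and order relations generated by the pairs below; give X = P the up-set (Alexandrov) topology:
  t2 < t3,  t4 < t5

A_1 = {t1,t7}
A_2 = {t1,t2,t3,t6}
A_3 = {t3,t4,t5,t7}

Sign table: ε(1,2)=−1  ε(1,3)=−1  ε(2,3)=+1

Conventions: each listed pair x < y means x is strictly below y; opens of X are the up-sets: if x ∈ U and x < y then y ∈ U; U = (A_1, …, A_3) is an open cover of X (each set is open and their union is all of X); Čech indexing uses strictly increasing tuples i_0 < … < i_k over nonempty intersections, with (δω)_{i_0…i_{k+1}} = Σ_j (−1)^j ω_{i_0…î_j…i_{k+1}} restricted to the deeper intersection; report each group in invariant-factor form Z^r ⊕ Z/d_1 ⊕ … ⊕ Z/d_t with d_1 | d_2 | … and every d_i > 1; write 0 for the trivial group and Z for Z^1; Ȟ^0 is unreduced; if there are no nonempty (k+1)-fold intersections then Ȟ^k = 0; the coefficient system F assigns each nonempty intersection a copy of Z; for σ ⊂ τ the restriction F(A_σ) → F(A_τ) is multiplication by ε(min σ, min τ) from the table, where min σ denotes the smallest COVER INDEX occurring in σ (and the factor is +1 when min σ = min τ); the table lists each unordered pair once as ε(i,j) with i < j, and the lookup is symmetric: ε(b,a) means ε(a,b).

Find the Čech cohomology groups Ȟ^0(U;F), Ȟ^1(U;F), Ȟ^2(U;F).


Ȟ^0 = Z, Ȟ^1 = Z, Ȟ^2 = 0

intersection data:
  A12={t1} A13={t7} A23={t3}
C dims 3,3; δ0: rk 2, SNF 1^2
Ȟ^0 = (3 − 2) − 0 = 1, so Ȟ^0 ≅ Z
Ȟ^1 = (3 − 0) − 2 = 1, so Ȟ^1 ≅ Z
Ȟ^2 = (0 − 0) − 0 = 0, so Ȟ^2 ≅ 0


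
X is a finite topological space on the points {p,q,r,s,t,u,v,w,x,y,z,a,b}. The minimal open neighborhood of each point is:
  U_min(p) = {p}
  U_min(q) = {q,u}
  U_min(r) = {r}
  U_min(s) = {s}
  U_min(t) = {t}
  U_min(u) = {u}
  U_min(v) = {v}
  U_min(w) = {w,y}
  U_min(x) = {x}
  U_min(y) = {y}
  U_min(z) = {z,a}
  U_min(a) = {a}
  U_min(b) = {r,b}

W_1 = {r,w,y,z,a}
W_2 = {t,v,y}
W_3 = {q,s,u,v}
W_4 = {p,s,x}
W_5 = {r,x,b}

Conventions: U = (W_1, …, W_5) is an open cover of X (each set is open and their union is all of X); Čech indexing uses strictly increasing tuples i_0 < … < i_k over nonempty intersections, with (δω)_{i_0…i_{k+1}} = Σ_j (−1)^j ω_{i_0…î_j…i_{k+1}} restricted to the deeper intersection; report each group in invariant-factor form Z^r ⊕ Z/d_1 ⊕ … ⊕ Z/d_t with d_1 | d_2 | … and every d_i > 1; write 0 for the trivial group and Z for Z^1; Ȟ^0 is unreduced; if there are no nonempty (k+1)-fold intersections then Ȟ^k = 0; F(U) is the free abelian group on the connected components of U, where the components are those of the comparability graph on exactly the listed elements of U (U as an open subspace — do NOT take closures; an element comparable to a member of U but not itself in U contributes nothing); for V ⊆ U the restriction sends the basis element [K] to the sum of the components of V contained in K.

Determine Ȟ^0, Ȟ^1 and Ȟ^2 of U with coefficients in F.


Ȟ^0(U;F) ≅ Z^9; Ȟ^1(U;F) ≅ 0; Ȟ^2(U;F) ≅ 0

nerve simplices:
  W12={y} W15={r} W23={v} W34={s} W45={x}
components per intersection:
  W1: {r} {w,y} {z,a}
  W2: {t} {v} {y}
  W3: {q,u} {s} {v}
  W4: {p} {s} {x}
  W5: {r,b} {x}
  W12: {y}
  W15: {r}
  W23: {v}
  W34: {s}
  W45: {x}
C dims 14,5; δ0: rk 5, SNF 1^5
degree 0: 14−5−0 = 9 → Ȟ^0 ≅ Z^9
degree 1: 5−0−5 = 0 → Ȟ^1 ≅ 0
degree 2: 0−0−0 = 0 → Ȟ^2 ≅ 0


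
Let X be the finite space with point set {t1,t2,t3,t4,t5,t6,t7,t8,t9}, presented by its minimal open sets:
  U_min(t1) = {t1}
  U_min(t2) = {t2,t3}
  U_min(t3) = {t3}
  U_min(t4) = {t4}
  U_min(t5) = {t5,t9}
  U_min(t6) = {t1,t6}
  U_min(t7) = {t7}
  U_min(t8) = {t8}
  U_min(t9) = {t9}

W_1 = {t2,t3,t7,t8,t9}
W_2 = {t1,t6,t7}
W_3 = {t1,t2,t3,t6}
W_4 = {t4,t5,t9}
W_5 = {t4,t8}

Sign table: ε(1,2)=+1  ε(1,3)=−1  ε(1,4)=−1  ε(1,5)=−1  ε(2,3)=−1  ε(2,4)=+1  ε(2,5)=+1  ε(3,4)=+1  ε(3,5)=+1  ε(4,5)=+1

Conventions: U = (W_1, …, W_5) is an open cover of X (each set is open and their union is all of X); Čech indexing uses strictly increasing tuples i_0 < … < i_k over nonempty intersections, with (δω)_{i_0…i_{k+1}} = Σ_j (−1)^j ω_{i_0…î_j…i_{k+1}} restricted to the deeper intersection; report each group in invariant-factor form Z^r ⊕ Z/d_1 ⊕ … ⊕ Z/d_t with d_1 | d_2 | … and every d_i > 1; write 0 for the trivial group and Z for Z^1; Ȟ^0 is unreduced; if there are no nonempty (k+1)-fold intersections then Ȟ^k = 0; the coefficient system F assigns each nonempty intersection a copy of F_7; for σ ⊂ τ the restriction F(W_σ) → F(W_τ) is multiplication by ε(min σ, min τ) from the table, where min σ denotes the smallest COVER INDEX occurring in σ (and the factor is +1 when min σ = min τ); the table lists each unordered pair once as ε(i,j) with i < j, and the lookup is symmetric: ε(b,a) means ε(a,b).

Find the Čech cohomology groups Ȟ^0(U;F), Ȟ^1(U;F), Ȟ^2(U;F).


Ȟ^0 ≅ Z/7, Ȟ^1 ≅ Z/7 ⊕ Z/7 and Ȟ^2 ≅ 0

intersection data:
  W12={t7} W13={t2,t3} W14={t9} W15={t8} W23={t1,t6} W45={t4}
C dims 5,6; δ0: rk_F7 4
Ȟ^0 = (5 − 4) − 0 = 1, so Ȟ^0 ≅ Z/7
Ȟ^1 = (6 − 0) − 4 = 2, so Ȟ^1 ≅ Z/7 ⊕ Z/7
Ȟ^2 = (0 − 0) − 0 = 0, so Ȟ^2 ≅ 0


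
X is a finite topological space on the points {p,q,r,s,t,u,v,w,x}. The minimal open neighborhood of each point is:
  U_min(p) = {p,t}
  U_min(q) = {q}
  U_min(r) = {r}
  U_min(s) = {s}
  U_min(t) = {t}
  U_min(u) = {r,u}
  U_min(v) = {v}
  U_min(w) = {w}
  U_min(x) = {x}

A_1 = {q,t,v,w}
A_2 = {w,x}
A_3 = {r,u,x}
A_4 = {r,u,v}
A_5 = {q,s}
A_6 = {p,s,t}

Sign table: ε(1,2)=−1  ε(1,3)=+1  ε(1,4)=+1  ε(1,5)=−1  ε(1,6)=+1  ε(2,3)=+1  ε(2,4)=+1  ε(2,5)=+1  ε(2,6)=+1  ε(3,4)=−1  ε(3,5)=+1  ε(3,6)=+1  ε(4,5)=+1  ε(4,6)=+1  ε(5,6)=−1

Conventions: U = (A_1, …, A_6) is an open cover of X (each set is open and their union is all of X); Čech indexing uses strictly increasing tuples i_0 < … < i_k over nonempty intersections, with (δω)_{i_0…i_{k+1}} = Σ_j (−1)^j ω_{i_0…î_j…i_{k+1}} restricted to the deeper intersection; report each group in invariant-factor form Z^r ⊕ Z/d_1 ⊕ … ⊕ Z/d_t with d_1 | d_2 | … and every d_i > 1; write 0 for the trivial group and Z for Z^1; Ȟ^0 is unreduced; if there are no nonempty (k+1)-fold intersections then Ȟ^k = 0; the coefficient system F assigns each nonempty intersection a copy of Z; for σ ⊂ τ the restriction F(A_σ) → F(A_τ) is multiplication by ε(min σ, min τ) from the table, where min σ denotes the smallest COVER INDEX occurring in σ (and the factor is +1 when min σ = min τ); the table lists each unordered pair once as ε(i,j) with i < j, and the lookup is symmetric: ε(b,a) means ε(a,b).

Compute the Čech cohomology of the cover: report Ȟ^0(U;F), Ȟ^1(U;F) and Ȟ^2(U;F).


Ȟ^0(U;F) ≅ Z; Ȟ^1(U;F) ≅ Z^2; Ȟ^2(U;F) ≅ 0

nerve simplices:
  A12={w} A14={v} A15={q} A16={t} A23={x} A34={r,u} A56={s}
C dims 6,7; δ0: rk 5, SNF 1^5
degree 0: 6−5−0 = 1 → Ȟ^0 ≅ Z
degree 1: 7−0−5 = 2 → Ȟ^1 ≅ Z^2
degree 2: 0−0−0 = 0 → Ȟ^2 ≅ 0


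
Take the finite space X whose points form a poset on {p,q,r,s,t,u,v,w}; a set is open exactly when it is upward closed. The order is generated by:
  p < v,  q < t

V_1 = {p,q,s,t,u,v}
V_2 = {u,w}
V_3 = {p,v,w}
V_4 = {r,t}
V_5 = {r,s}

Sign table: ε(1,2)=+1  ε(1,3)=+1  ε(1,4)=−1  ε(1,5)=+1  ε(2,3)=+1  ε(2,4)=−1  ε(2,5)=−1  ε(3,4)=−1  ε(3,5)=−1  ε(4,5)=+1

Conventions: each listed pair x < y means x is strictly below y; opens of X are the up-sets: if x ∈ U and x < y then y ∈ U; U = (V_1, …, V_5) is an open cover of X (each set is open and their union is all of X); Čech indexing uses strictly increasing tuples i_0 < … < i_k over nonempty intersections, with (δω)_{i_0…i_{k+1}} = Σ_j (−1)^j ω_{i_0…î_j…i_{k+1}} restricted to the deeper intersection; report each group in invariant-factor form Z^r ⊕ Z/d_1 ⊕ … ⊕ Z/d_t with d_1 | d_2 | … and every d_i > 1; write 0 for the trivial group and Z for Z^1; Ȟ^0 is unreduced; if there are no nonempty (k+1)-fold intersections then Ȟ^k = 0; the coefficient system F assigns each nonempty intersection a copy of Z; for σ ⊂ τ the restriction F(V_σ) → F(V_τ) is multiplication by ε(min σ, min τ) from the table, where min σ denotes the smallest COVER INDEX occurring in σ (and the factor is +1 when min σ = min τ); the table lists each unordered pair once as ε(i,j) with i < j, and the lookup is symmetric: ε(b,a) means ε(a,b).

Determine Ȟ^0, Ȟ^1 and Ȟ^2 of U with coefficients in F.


cover nerve:
  V12={u} V13={p,v} V14={t} V15={s} V23={w} V45={r}
C dims 5,6; δ0: rk 5, SNF 1^4·2
Ȟ^0: (5−5)−0=0 ⇒ 0
Ȟ^1: (6−0)−5=1 plus torsion [2] ⇒ Z ⊕ Z/2
Ȟ^2: (0−0)−0=0 ⇒ 0

Ȟ^0(U;F) ≅ 0, Ȟ^1(U;F) ≅ Z ⊕ Z/2, Ȟ^2(U;F) ≅ 0


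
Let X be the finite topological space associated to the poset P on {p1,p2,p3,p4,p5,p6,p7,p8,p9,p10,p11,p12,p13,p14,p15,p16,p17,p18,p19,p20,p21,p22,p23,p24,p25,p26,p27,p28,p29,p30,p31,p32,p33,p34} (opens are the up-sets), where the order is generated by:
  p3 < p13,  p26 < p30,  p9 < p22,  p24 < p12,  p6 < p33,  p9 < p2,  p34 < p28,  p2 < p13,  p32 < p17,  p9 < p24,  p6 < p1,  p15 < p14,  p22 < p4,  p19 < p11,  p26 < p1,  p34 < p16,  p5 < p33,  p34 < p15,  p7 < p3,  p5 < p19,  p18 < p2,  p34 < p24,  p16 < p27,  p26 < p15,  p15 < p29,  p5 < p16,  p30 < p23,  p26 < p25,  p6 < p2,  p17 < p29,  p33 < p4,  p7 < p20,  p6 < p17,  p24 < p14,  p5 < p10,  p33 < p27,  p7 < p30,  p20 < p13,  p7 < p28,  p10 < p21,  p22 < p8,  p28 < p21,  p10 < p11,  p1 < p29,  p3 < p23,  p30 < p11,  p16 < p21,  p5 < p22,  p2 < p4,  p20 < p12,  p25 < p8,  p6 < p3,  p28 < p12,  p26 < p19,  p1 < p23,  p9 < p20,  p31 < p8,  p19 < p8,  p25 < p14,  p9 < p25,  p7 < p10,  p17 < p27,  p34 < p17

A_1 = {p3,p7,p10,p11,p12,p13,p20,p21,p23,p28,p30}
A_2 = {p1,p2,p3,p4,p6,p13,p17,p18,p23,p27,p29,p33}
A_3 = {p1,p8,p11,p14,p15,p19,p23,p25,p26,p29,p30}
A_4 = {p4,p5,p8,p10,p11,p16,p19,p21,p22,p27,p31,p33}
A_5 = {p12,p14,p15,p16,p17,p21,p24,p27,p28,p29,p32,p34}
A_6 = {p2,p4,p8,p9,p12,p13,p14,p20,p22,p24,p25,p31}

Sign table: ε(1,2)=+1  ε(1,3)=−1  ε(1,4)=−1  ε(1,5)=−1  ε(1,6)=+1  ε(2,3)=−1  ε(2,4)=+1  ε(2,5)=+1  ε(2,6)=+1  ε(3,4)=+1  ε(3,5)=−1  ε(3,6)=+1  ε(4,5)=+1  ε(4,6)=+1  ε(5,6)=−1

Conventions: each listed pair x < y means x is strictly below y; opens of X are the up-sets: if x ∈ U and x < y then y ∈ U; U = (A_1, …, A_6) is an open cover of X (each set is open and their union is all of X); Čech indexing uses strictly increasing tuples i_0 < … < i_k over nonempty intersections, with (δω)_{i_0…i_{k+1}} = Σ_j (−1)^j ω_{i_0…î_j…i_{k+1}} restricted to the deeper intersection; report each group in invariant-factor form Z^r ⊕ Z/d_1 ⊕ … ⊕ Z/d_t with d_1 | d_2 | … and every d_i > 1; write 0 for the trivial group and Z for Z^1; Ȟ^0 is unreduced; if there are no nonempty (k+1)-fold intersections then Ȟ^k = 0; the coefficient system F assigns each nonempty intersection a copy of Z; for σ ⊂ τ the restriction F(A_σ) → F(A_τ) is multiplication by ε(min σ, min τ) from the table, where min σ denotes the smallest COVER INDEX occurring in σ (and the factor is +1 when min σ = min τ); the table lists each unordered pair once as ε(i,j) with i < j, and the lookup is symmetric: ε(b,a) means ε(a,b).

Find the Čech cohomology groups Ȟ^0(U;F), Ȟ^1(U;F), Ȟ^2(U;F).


Ȟ^0 ≅ 0; Ȟ^1 ≅ Z/2; Ȟ^2 ≅ Z

nerve of the cover:
  A12={p3,p13,p23} A13={p11,p23,p30} A14={p10,p11,p21} A15={p12,p21,p28} A16={p12,p13,p20} A23={p1,p23,p29} A24={p4,p27,p33} A25={p17,p27,p29} A26={p2,p4,p13} A34={p8,p11,p19} A35={p14,p15,p29} A36={p8,p14,p25} A45={p16,p21,p27} A46={p4,p8,p22,p31} A56={p12,p14,p24}
  A123={p23} A126={p13} A134={p11} A145={p21} A156={p12} A235={p29} A245={p27} A246={p4} A346={p8} A356={p14}
C dims 6,15,10; δ0: rk 6, SNF 1^5·2; δ1: rk 9, SNF 1^9
Ȟ^0 = (6 − 6) − 0 = 0, so Ȟ^0 ≅ 0
Ȟ^1 = (15 − 9) − 6 = 0 plus torsion [2], so Ȟ^1 ≅ Z/2
Ȟ^2 = (10 − 0) − 9 = 1, so Ȟ^2 ≅ Z


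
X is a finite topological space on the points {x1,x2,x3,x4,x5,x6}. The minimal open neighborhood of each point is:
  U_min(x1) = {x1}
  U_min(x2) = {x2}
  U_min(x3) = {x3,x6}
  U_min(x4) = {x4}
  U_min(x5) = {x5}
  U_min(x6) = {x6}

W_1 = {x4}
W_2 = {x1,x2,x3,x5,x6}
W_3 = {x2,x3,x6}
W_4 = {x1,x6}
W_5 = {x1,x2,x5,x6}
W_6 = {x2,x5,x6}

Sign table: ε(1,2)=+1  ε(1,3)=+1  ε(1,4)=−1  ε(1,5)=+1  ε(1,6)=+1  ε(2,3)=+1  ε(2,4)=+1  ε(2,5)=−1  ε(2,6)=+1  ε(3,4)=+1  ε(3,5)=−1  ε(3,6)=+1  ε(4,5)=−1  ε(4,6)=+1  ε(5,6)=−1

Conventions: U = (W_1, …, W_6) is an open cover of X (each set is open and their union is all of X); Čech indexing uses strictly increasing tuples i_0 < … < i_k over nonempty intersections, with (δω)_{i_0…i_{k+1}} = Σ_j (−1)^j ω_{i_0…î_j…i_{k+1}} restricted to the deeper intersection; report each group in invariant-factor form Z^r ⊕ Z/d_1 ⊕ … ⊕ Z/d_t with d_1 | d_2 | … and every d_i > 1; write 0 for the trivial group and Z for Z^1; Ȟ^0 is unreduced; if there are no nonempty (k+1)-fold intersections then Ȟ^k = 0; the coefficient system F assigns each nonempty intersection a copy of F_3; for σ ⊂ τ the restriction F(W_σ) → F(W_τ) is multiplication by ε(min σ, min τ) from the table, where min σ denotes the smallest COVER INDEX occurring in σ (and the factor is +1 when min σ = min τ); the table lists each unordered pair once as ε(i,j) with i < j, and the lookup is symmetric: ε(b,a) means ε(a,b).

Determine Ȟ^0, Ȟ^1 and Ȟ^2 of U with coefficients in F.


intersection data:
  W23={x2,x3,x6} W24={x1,x6} W25={x1,x2,x5,x6} W26={x2,x5,x6} W34={x6} W35={x2,x6} W36={x2,x6} W45={x1,x6} W46={x6} W56={x2,x5,x6}
  W234={x6} W235={x2,x6} W236={x2,x6} W245={x1,x6} W246={x6} W256={x2,x5,x6} W345={x6} W346={x6} W356={x2,x6} W456={x6}
  W2345={x6} W2346={x6} W2356={x2,x6} W2456={x6} W3456={x6}
  W23456={x6}
C dims 6,10,10,5; δ0: rk_F3 4; δ1: rk_F3 6; δ2: rk_F3 4
Ȟ^0 = (6 − 4) − 0 = 2, so Ȟ^0 ≅ Z/3 ⊕ Z/3
Ȟ^1 = (10 − 6) − 4 = 0, so Ȟ^1 ≅ 0
Ȟ^2 = (10 − 4) − 6 = 0, so Ȟ^2 ≅ 0

Ȟ^0 = Z/3 ⊕ Z/3, Ȟ^1 = 0, Ȟ^2 = 0


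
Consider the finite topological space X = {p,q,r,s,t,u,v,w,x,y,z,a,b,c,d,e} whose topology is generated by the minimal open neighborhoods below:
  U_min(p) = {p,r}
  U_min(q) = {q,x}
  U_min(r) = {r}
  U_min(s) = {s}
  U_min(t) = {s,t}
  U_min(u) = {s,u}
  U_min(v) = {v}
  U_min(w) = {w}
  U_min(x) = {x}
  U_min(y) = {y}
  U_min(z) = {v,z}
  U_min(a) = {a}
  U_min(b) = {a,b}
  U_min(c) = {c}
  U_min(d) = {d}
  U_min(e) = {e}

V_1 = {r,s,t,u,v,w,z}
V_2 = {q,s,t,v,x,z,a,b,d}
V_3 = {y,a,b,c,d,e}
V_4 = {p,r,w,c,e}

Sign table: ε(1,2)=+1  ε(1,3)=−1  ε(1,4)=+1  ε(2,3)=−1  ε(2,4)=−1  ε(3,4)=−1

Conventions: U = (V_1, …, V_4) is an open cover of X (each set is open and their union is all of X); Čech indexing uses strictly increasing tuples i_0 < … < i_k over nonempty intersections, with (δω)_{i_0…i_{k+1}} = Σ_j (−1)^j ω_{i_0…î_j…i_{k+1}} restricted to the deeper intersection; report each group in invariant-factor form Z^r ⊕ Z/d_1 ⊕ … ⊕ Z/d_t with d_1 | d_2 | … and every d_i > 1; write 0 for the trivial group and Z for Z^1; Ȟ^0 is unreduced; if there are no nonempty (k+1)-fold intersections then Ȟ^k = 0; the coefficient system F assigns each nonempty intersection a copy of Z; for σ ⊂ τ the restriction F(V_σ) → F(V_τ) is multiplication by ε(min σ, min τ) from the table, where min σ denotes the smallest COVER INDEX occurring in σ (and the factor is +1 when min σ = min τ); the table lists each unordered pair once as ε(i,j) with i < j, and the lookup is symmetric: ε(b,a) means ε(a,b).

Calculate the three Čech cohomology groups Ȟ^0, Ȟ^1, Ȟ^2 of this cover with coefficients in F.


Ȟ^0 = Z,  Ȟ^1 = Z,  Ȟ^2 = 0

nonempty overlaps:
  V12={s,t,v,z} V14={r,w} V23={a,b,d} V34={c,e}
C dims 4,4; δ0: rk 3, SNF 1^3
degree 0: 4−3−0 = 1 → Ȟ^0 ≅ Z
degree 1: 4−0−3 = 1 → Ȟ^1 ≅ Z
degree 2: 0−0−0 = 0 → Ȟ^2 ≅ 0


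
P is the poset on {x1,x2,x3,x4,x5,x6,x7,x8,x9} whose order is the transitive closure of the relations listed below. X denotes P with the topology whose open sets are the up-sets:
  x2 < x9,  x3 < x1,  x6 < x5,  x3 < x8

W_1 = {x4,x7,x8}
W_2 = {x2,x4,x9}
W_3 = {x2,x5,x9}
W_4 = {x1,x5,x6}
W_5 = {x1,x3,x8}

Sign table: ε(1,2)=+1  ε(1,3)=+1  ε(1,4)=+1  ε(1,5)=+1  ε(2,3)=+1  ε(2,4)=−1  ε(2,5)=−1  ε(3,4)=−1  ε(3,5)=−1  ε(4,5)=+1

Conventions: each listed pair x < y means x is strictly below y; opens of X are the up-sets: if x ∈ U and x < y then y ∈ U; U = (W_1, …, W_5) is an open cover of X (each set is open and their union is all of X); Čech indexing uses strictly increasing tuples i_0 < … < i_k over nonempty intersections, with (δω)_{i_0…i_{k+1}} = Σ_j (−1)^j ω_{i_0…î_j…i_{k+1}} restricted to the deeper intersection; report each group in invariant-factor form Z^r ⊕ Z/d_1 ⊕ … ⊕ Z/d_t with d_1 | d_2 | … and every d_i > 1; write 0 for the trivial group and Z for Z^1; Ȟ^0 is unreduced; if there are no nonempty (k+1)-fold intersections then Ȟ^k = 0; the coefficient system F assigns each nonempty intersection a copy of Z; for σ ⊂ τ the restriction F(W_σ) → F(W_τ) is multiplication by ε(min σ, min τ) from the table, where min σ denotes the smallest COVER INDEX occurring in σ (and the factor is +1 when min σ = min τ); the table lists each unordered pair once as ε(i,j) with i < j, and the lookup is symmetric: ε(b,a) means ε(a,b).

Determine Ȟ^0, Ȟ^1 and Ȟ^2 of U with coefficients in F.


intersection data:
  W12={x4} W15={x8} W23={x2,x9} W34={x5} W45={x1}
C dims 5,5; δ0: rk 5, SNF 1^4·2
Ȟ^0 = (5 − 5) − 0 = 0, so Ȟ^0 ≅ 0
Ȟ^1 = (5 − 0) − 5 = 0 plus torsion [2], so Ȟ^1 ≅ Z/2
Ȟ^2 = (0 − 0) − 0 = 0, so Ȟ^2 ≅ 0

Ȟ^0 = 0,  Ȟ^1 = Z/2,  Ȟ^2 = 0


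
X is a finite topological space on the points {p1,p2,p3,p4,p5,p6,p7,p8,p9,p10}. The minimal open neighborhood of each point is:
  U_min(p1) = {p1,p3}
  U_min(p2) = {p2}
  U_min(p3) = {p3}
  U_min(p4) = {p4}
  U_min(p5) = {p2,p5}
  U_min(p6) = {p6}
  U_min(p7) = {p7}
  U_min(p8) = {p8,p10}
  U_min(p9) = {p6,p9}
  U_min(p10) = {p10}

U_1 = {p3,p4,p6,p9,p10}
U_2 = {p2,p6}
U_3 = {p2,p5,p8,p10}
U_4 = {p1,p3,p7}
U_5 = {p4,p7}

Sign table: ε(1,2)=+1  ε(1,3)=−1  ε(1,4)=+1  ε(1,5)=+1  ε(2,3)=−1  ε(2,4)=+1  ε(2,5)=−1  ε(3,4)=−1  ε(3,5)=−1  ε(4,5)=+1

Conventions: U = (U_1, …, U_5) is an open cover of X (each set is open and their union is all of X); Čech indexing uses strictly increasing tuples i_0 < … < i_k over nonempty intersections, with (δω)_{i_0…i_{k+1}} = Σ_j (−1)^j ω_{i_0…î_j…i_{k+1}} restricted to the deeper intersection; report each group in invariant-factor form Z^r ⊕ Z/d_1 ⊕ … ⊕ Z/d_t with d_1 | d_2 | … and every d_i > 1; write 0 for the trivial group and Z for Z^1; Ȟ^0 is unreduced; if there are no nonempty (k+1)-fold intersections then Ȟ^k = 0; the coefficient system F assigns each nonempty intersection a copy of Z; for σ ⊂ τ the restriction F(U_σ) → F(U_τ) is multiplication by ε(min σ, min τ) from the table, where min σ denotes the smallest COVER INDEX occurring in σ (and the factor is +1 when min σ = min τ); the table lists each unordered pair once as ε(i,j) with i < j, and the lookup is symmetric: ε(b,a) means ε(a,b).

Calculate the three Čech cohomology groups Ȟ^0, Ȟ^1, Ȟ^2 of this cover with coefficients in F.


Ȟ^0 = Z,  Ȟ^1 = Z^2,  Ȟ^2 = 0

cover nerve:
  U12={p6} U13={p10} U14={p3} U15={p4} U23={p2} U45={p7}
C dims 5,6; δ0: rk 4, SNF 1^4
Ȟ^0: (5−4)−0=1 ⇒ Z
Ȟ^1: (6−0)−4=2 ⇒ Z^2
Ȟ^2: (0−0)−0=0 ⇒ 0


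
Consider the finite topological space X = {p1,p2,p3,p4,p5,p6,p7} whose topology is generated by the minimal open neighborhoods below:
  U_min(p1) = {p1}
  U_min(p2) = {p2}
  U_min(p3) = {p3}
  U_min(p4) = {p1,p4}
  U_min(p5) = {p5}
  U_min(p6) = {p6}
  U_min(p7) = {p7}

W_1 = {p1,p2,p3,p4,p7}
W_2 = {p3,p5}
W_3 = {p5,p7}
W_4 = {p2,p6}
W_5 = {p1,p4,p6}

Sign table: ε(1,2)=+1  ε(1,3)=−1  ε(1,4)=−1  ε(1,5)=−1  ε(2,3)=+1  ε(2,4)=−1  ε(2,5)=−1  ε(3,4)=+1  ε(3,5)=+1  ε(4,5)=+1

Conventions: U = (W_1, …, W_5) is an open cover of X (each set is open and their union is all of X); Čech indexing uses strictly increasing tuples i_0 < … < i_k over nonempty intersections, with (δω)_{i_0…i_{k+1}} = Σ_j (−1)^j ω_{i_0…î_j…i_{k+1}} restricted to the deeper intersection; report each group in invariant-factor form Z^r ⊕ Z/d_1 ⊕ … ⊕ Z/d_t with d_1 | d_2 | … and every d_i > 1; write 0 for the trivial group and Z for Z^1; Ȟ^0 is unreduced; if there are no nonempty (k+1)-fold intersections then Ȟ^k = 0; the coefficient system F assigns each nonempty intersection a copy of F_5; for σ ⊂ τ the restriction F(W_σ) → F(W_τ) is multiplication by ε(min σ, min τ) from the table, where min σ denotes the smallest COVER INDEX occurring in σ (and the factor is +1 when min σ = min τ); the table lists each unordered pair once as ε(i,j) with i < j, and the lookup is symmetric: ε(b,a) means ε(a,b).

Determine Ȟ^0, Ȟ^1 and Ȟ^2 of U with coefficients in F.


nerve simplices:
  W12={p3} W13={p7} W14={p2} W15={p1,p4} W23={p5} W45={p6}
C dims 5,6; δ0: rk_F5 5
degree 0: 5−5−0 = 0 → Ȟ^0 ≅ 0
degree 1: 6−0−5 = 1 → Ȟ^1 ≅ Z/5
degree 2: 0−0−0 = 0 → Ȟ^2 ≅ 0

Ȟ^0 = 0, Ȟ^1 = Z/5 and Ȟ^2 = 0


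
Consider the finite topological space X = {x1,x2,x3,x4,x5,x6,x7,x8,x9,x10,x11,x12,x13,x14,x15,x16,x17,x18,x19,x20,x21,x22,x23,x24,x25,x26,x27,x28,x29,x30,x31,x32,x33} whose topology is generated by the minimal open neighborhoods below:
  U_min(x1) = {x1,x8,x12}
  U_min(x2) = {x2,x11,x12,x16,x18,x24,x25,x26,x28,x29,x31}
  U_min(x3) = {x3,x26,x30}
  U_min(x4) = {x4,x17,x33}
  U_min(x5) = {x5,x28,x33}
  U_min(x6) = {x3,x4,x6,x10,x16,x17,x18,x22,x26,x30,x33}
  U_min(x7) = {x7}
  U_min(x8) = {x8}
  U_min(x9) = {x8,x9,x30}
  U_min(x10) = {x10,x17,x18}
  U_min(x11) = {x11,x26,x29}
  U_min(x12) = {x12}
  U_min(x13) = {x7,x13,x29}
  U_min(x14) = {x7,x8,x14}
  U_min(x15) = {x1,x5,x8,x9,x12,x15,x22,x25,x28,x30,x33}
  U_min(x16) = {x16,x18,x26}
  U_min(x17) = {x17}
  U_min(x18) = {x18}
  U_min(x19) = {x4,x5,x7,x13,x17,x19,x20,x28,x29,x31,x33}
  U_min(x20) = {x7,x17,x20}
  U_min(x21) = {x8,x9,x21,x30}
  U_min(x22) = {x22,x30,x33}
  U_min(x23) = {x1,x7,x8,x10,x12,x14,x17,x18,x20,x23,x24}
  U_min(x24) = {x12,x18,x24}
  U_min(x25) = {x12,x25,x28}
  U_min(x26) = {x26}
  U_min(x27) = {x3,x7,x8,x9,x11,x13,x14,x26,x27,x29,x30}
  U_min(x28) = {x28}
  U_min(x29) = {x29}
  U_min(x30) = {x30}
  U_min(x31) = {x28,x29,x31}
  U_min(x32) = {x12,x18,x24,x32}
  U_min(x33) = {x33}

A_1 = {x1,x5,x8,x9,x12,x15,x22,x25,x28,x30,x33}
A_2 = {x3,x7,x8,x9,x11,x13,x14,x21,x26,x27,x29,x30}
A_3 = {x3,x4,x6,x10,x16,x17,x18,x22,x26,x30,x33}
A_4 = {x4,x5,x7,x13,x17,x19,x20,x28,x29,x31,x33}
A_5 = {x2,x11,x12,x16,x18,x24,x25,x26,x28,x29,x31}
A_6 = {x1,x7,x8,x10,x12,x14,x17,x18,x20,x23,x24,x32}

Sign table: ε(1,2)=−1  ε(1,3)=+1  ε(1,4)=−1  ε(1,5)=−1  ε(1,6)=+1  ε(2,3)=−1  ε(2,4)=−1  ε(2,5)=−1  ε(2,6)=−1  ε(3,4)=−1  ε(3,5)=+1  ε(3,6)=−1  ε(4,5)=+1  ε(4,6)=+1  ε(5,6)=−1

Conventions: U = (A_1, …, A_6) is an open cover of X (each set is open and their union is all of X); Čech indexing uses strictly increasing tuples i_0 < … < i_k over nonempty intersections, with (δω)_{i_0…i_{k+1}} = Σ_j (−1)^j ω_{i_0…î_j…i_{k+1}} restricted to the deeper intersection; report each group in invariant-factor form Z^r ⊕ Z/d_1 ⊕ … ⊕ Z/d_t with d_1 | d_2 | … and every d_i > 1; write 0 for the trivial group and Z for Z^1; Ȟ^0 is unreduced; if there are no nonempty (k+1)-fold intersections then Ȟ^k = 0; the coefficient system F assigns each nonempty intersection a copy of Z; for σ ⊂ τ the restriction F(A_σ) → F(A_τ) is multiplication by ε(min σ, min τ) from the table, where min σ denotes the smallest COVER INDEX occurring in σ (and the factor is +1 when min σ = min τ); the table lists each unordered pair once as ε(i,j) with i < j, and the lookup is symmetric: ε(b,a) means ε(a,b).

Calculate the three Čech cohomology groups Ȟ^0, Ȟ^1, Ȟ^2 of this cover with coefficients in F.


nonempty intersections:
  A12={x8,x9,x30} A13={x22,x30,x33} A14={x5,x28,x33} A15={x12,x25,x28} A16={x1,x8,x12} A23={x3,x26,x30} A24={x7,x13,x29} A25={x11,x26,x29} A26={x7,x8,x14} A34={x4,x17,x33} A35={x16,x18,x26} A36={x10,x17,x18} A45={x28,x29,x31} A46={x7,x17,x20} A56={x12,x18,x24}
  A123={x30} A126={x8} A134={x33} A145={x28} A156={x12} A235={x26} A245={x29} A246={x7} A346={x17} A356={x18}
C dims 6,15,10; δ0: rk 6, SNF 1^5·2; δ1: rk 9, SNF 1^9
Ȟ^0: (6−6)−0=0 ⇒ 0
Ȟ^1: (15−9)−6=0 plus torsion [2] ⇒ Z/2
Ȟ^2: (10−0)−9=1 ⇒ Z

Ȟ^0(U;F) ≅ 0; Ȟ^1(U;F) ≅ Z/2; Ȟ^2(U;F) ≅ Z


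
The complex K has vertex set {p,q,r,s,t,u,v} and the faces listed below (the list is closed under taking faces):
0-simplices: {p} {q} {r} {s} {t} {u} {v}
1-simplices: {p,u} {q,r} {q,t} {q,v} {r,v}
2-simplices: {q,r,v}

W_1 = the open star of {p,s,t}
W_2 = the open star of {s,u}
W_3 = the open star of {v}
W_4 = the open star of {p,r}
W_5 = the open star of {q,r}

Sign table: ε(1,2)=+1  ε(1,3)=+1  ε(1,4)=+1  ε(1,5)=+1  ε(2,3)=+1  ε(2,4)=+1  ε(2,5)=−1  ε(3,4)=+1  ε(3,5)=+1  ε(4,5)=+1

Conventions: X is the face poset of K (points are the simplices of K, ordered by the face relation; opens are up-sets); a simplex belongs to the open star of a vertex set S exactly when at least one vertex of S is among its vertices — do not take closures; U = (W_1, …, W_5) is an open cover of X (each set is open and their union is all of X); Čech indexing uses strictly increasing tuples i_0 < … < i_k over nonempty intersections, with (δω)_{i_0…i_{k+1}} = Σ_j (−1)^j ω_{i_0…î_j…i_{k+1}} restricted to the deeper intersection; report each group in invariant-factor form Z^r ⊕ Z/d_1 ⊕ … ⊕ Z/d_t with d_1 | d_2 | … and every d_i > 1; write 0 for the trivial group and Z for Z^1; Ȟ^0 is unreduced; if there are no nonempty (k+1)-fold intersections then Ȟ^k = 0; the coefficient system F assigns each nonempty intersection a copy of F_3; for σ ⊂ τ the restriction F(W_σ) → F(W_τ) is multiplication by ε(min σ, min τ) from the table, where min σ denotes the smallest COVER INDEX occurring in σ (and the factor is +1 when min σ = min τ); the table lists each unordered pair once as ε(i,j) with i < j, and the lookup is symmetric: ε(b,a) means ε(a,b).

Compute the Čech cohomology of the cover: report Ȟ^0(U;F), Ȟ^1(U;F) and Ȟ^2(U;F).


Ȟ^0 ≅ Z/3, Ȟ^1 ≅ Z/3 and Ȟ^2 ≅ 0

nerve of the cover:
  W1={{p},{s},{t},{p,u},{q,t}} W2={{s},{u},{p,u}} W3={{v},{q,v},{r,v},{q,r,v}} W4={{p},{r},{p,u},{q,r},{r,v},{q,r,v}} W5={{q},{r},{q,r},{q,t},{q,v},{r,v},{q,r,v}}
  W12={{s},{p,u}} W14={{p},{p,u}} W15={{q,t}} W24={{p,u}} W34={{r,v},{q,r,v}} W35={{q,v},{r,v},{q,r,v}} W45={{r},{q,r},{r,v},{q,r,v}}
  W124={{p,u}} W345={{r,v},{q,r,v}}
C dims 5,7,2; δ0: rk_F3 4; δ1: rk_F3 2
Ȟ^0 = (5 − 4) − 0 = 1, so Ȟ^0 ≅ Z/3
Ȟ^1 = (7 − 2) − 4 = 1, so Ȟ^1 ≅ Z/3
Ȟ^2 = (2 − 0) − 2 = 0, so Ȟ^2 ≅ 0


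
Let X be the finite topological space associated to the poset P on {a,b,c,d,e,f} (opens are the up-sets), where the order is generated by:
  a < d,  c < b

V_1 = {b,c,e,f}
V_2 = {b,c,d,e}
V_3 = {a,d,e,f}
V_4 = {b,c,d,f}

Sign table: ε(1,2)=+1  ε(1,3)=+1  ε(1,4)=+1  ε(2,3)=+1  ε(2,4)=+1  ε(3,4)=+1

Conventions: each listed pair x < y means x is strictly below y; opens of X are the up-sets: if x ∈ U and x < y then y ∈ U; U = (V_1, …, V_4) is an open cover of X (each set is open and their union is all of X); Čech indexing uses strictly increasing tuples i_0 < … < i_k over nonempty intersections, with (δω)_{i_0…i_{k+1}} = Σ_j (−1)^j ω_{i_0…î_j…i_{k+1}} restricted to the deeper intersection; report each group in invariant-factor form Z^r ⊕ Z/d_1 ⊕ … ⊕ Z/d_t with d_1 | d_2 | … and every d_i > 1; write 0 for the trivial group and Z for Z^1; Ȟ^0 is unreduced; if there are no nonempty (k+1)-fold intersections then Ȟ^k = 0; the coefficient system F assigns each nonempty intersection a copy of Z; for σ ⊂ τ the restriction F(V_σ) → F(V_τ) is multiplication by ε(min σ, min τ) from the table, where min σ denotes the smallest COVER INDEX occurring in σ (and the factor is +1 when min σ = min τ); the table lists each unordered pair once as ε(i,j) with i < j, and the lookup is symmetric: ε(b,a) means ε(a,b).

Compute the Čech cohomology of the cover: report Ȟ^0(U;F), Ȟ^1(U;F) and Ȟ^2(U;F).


Ȟ^0 = Z, Ȟ^1 = 0, Ȟ^2 = Z

nonempty overlaps:
  V12={b,c,e} V13={e,f} V14={b,c,f} V23={d,e} V24={b,c,d} V34={d,f}
  V123={e} V124={b,c} V134={f} V234={d}
C dims 4,6,4; δ0: rk 3, SNF 1^3; δ1: rk 3, SNF 1^3
degree 0: 4−3−0 = 1 → Ȟ^0 ≅ Z
degree 1: 6−3−3 = 0 → Ȟ^1 ≅ 0
degree 2: 4−0−3 = 1 → Ȟ^2 ≅ Z


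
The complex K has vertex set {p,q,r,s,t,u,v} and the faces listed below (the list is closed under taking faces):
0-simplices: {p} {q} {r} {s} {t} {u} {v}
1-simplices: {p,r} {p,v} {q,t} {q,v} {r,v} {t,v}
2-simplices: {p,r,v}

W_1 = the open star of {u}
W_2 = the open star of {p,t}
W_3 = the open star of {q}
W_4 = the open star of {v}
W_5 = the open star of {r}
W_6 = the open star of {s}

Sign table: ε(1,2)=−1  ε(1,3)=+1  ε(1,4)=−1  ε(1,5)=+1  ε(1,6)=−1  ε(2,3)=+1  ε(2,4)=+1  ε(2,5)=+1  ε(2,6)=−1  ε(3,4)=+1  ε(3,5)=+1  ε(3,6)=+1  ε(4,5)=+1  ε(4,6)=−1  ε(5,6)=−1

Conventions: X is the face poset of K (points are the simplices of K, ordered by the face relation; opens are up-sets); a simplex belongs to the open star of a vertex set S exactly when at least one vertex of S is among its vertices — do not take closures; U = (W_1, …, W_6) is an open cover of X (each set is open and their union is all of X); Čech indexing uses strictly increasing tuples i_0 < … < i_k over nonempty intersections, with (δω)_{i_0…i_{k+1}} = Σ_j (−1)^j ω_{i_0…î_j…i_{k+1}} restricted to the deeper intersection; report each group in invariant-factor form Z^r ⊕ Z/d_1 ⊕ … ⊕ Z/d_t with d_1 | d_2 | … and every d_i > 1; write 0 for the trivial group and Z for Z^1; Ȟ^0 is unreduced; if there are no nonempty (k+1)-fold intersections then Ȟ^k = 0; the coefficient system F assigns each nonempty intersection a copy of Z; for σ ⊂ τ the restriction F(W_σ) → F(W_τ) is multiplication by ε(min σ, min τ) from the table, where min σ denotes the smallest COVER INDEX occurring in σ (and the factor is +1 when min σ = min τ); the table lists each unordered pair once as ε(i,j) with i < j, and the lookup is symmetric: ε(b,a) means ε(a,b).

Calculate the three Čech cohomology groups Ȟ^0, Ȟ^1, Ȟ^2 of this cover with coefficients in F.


Ȟ^0 ≅ Z^3,  Ȟ^1 ≅ Z,  Ȟ^2 ≅ 0

nerve of the cover:
  W1={{u}} W2={{p},{t},{p,r},{p,v},{q,t},{t,v},{p,r,v}} W3={{q},{q,t},{q,v}} W4={{v},{p,v},{q,v},{r,v},{t,v},{p,r,v}} W5={{r},{p,r},{r,v},{p,r,v}} W6={{s}}
  W23={{q,t}} W24={{p,v},{t,v},{p,r,v}} W25={{p,r},{p,r,v}} W34={{q,v}} W45={{r,v},{p,r,v}}
  W245={{p,r,v}}
C dims 6,5,1; δ0: rk 3, SNF 1^3; δ1: rk 1, SNF 1^1
Ȟ^0 = (6 − 3) − 0 = 3, so Ȟ^0 ≅ Z^3
Ȟ^1 = (5 − 1) − 3 = 1, so Ȟ^1 ≅ Z
Ȟ^2 = (1 − 0) − 1 = 0, so Ȟ^2 ≅ 0


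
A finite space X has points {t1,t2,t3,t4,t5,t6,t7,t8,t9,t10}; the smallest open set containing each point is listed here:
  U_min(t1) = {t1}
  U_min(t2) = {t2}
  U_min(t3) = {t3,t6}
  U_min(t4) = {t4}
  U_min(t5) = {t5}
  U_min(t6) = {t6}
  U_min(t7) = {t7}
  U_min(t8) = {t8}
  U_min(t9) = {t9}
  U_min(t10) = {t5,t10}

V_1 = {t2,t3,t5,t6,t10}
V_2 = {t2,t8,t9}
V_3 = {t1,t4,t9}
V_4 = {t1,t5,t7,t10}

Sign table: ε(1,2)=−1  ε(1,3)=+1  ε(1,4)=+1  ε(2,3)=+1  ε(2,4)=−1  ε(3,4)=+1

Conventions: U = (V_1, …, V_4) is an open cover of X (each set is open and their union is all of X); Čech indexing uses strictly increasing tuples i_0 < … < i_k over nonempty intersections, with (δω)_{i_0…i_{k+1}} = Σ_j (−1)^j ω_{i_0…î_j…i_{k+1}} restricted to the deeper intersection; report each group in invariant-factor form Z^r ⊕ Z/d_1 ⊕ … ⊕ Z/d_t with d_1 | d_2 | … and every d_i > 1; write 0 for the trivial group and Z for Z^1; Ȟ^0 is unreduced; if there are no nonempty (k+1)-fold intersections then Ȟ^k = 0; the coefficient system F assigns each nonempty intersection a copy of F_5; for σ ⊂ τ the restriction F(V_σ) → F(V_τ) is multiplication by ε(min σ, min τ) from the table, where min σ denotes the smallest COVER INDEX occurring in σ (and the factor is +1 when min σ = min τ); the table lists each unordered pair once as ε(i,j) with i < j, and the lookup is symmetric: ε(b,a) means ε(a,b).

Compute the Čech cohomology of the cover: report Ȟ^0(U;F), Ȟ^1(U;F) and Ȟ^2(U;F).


nonempty overlaps:
  V12={t2} V14={t5,t10} V23={t9} V34={t1}
C dims 4,4; δ0: rk_F5 4
degree 0: 4−4−0 = 0 → Ȟ^0 ≅ 0
degree 1: 4−0−4 = 0 → Ȟ^1 ≅ 0
degree 2: 0−0−0 = 0 → Ȟ^2 ≅ 0

Ȟ^0(U;F) ≅ 0, Ȟ^1(U;F) ≅ 0 and Ȟ^2(U;F) ≅ 0


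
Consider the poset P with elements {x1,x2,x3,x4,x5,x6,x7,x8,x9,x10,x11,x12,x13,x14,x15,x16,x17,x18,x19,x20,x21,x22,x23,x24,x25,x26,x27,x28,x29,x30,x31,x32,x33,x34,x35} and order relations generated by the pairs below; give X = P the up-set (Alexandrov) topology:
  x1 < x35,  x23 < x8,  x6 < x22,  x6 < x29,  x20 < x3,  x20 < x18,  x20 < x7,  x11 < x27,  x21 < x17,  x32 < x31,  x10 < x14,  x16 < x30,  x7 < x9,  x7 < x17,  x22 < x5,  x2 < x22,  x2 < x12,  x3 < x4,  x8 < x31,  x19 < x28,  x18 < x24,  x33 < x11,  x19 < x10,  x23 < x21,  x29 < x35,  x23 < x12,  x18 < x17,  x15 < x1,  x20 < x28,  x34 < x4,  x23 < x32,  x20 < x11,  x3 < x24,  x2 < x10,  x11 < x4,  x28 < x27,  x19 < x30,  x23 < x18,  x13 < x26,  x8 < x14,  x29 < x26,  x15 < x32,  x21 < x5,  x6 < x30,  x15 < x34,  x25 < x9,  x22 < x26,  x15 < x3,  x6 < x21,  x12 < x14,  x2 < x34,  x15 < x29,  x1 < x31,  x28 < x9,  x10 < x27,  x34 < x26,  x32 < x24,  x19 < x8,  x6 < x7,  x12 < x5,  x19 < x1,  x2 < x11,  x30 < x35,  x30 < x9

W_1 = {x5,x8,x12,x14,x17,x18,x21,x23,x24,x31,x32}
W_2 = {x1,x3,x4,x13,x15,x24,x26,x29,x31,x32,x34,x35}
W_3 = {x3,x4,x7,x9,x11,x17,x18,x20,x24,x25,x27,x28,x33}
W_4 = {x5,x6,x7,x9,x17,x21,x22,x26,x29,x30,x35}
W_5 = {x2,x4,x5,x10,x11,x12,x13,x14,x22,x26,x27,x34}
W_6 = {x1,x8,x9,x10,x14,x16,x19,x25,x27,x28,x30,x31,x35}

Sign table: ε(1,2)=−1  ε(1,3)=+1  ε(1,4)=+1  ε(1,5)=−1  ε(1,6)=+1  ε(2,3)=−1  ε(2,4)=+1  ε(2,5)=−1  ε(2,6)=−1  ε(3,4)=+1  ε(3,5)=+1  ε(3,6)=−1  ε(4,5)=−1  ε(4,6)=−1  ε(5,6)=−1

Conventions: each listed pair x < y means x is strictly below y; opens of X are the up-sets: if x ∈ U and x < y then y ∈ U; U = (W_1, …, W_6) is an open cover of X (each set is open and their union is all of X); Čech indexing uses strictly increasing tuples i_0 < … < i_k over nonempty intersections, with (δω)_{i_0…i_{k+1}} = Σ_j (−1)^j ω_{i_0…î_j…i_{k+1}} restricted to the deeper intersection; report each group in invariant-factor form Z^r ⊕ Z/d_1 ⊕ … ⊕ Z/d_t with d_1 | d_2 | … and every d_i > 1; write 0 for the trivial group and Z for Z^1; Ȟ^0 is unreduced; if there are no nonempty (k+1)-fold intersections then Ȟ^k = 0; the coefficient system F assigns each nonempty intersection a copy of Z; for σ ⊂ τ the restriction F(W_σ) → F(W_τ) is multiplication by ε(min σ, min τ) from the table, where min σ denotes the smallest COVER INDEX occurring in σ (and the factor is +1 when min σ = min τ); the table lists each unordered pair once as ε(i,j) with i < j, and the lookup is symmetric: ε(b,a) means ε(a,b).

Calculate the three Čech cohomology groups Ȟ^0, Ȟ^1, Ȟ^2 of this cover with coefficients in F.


Ȟ^0 ≅ 0, Ȟ^1 ≅ Z/2, Ȟ^2 ≅ Z

intersection data:
  W12={x24,x31,x32} W13={x17,x18,x24} W14={x5,x17,x21} W15={x5,x12,x14} W16={x8,x14,x31} W23={x3,x4,x24} W24={x26,x29,x35} W25={x4,x13,x26,x34} W26={x1,x31,x35} W34={x7,x9,x17} W35={x4,x11,x27} W36={x9,x25,x27,x28} W45={x5,x22,x26} W46={x9,x30,x35} W56={x10,x14,x27}
  W123={x24} W126={x31} W134={x17} W145={x5} W156={x14} W235={x4} W245={x26} W246={x35} W346={x9} W356={x27}
C dims 6,15,10; δ0: rk 6, SNF 1^5·2; δ1: rk 9, SNF 1^9
Ȟ^0 = (6 − 6) − 0 = 0, so Ȟ^0 ≅ 0
Ȟ^1 = (15 − 9) − 6 = 0 plus torsion [2], so Ȟ^1 ≅ Z/2
Ȟ^2 = (10 − 0) − 9 = 1, so Ȟ^2 ≅ Z


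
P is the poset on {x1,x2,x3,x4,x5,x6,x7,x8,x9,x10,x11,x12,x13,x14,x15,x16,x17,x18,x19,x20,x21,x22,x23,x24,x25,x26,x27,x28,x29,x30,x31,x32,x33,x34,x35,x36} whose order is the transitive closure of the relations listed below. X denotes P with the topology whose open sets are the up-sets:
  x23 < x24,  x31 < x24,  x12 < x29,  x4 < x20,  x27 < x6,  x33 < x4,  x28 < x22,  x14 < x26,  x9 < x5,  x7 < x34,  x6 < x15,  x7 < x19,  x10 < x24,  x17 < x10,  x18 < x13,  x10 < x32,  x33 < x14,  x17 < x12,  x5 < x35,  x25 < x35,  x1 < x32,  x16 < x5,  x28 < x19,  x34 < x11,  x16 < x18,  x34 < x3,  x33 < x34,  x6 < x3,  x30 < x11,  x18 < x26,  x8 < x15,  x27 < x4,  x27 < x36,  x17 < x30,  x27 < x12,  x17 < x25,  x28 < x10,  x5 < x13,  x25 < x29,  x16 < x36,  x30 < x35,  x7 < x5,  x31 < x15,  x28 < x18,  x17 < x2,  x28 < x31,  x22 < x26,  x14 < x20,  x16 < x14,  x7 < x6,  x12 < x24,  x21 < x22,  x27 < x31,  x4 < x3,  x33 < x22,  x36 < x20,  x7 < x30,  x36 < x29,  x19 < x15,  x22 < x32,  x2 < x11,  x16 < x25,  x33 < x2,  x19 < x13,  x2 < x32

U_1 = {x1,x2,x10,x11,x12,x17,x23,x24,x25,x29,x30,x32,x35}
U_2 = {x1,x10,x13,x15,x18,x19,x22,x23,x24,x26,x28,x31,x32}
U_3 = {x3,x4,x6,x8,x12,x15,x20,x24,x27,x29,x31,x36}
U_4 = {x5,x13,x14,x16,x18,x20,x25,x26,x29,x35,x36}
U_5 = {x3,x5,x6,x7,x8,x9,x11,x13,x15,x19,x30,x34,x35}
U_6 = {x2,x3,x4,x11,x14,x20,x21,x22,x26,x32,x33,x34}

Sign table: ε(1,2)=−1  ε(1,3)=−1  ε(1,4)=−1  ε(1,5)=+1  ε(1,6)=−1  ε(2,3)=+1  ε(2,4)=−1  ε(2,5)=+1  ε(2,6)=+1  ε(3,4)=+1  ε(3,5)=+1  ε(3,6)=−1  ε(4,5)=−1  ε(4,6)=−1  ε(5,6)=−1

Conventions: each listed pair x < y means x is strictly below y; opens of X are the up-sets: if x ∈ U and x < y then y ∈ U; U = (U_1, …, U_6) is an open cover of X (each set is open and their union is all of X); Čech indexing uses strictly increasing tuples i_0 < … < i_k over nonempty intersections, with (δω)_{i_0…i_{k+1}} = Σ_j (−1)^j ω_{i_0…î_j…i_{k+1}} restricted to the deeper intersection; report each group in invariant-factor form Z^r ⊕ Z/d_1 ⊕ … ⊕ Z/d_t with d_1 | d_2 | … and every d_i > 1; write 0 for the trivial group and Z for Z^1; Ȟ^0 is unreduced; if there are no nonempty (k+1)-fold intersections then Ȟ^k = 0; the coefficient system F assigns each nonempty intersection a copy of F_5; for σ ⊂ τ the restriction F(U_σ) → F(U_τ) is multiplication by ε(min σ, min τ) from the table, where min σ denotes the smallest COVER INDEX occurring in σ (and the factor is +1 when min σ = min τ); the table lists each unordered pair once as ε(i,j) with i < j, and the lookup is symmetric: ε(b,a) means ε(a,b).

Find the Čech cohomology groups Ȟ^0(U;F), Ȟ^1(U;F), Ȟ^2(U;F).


Ȟ^0 ≅ 0; Ȟ^1 ≅ 0; Ȟ^2 ≅ Z/5

intersection data:
  U12={x1,x10,x23,x24,x32} U13={x12,x24,x29} U14={x25,x29,x35} U15={x11,x30,x35} U16={x2,x11,x32} U23={x15,x24,x31} U24={x13,x18,x26} U25={x13,x15,x19} U26={x22,x26,x32} U34={x20,x29,x36} U35={x3,x6,x8,x15} U36={x3,x4,x20} U45={x5,x13,x35} U46={x14,x20,x26} U56={x3,x11,x34}
  U123={x24} U126={x32} U134={x29} U145={x35} U156={x11} U235={x15} U245={x13} U246={x26} U346={x20} U356={x3}
C dims 6,15,10; δ0: rk_F5 6; δ1: rk_F5 9
Ȟ^0 = (6 − 6) − 0 = 0, so Ȟ^0 ≅ 0
Ȟ^1 = (15 − 9) − 6 = 0, so Ȟ^1 ≅ 0
Ȟ^2 = (10 − 0) − 9 = 1, so Ȟ^2 ≅ Z/5
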